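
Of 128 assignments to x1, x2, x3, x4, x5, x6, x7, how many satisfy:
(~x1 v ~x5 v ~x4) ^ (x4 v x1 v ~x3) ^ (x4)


CNF with 3 clauses over 7 vars (128 assignments).
An assignment satisfies CNF iff every clause has >=1 true literal.
Check each row (bits = x1,x2,x3,x4,x5,x6,x7; clause T/F shown):
  row 0 [0000000]: clauses=TTF -> 0
  row 1 [0000001]: clauses=TTF -> 0
  row 2 [0000010]: clauses=TTF -> 0
  row 3 [0000011]: clauses=TTF -> 0
  row 4 [0000100]: clauses=TTF -> 0
  (every remaining row is evaluated the same way; all 128 results are listed next)
Full result column, 8 rows per line (x1,x2,x3,x4 fixed per line; x5,x6,x7 runs 000..111 left to right):
  rows 0-7 [x1,x2,x3,x4=0000]: 00000000  (ones: 0)
  rows 8-15 [x1,x2,x3,x4=0001]: 11111111  (ones: 8)
  rows 16-23 [x1,x2,x3,x4=0010]: 00000000  (ones: 0)
  rows 24-31 [x1,x2,x3,x4=0011]: 11111111  (ones: 8)
  rows 32-39 [x1,x2,x3,x4=0100]: 00000000  (ones: 0)
  rows 40-47 [x1,x2,x3,x4=0101]: 11111111  (ones: 8)
  rows 48-55 [x1,x2,x3,x4=0110]: 00000000  (ones: 0)
  rows 56-63 [x1,x2,x3,x4=0111]: 11111111  (ones: 8)
  rows 64-71 [x1,x2,x3,x4=1000]: 00000000  (ones: 0)
  rows 72-79 [x1,x2,x3,x4=1001]: 11110000  (ones: 4)
  rows 80-87 [x1,x2,x3,x4=1010]: 00000000  (ones: 0)
  rows 88-95 [x1,x2,x3,x4=1011]: 11110000  (ones: 4)
  rows 96-103 [x1,x2,x3,x4=1100]: 00000000  (ones: 0)
  rows 104-111 [x1,x2,x3,x4=1101]: 11110000  (ones: 4)
  rows 112-119 [x1,x2,x3,x4=1110]: 00000000  (ones: 0)
  rows 120-127 [x1,x2,x3,x4=1111]: 11110000  (ones: 4)
Satisfying assignments = 0+8+0+8+0+8+0+8+0+4+0+4+0+4+0+4 = 48

48


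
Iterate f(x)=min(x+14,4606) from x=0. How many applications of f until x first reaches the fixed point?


Step 1: x=0, cap=4606, increment=14
Step 2: x grows by 14 each step until capped at 4606; fixed point is x=4606
Step 3: iterations = ceil(4606/14) = 329

329


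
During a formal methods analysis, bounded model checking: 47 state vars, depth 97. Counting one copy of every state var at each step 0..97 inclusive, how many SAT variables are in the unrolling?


BMC unrolls to depth k, creating one copy of each state var for steps 0..k.
Step count = 97 + 1 = 98 (steps 0 through 97)
Vars per step = 47
Total = 47 * 98 = 4606

4606


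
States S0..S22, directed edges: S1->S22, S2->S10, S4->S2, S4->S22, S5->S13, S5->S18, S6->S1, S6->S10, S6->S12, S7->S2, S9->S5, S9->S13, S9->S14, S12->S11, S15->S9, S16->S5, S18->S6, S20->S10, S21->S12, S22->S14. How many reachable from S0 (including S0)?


BFS from S0:
  layer 0: {S0}
Reachable set: {S0}
Count = 1

1


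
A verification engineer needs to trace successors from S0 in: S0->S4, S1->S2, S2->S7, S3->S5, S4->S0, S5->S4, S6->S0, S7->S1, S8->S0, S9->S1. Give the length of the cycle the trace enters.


Trace from S0 until a state repeats:
  S0 -> S4 -> S0
S0 first seen at step 0, revisited at step 2.
Cycle length = 2 - 0 = 2

2


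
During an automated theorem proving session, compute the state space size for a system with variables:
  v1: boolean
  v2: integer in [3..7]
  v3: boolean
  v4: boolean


State space = product of domain sizes of all variables.
Domain sizes:
  v1 (boolean): 2
  v2 (integer in [3..7]): 5
  v3 (boolean): 2
  v4 (boolean): 2
Product = 2 * 5 * 2 * 2 = 40

40


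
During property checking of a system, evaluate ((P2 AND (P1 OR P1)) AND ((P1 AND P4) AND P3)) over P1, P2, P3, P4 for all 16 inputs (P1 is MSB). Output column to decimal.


Formula: ((P2 AND (P1 OR P1)) AND ((P1 AND P4) AND P3)) over P1, P2, P3, P4 (16 rows)
Evaluate each row (bits = P1,P2,P3,P4, MSB first):
  row 0 [0000]: ((0 AND (0 OR 0)) AND ((0 AND 0) AND 0)) -> 0
  row 1 [0001]: ((0 AND (0 OR 0)) AND ((0 AND 1) AND 0)) -> 0
  row 2 [0010]: ((0 AND (0 OR 0)) AND ((0 AND 0) AND 1)) -> 0
  row 3 [0011]: ((0 AND (0 OR 0)) AND ((0 AND 1) AND 1)) -> 0
  row 4 [0100]: ((1 AND (0 OR 0)) AND ((0 AND 0) AND 0)) -> 0
  row 5 [0101]: ((1 AND (0 OR 0)) AND ((0 AND 1) AND 0)) -> 0
  row 6 [0110]: ((1 AND (0 OR 0)) AND ((0 AND 0) AND 1)) -> 0
  row 7 [0111]: ((1 AND (0 OR 0)) AND ((0 AND 1) AND 1)) -> 0
  row 8 [1000]: ((0 AND (1 OR 1)) AND ((1 AND 0) AND 0)) -> 0
  row 9 [1001]: ((0 AND (1 OR 1)) AND ((1 AND 1) AND 0)) -> 0
  row 10 [1010]: ((0 AND (1 OR 1)) AND ((1 AND 0) AND 1)) -> 0
  row 11 [1011]: ((0 AND (1 OR 1)) AND ((1 AND 1) AND 1)) -> 0
  row 12 [1100]: ((1 AND (1 OR 1)) AND ((1 AND 0) AND 0)) -> 0
  row 13 [1101]: ((1 AND (1 OR 1)) AND ((1 AND 1) AND 0)) -> 0
  row 14 [1110]: ((1 AND (1 OR 1)) AND ((1 AND 0) AND 1)) -> 0
  row 15 [1111]: ((1 AND (1 OR 1)) AND ((1 AND 1) AND 1)) -> 1
Full result column, 4 rows per line (P1,P2 fixed per line; P3,P4 runs 00..11 left to right):
  rows 0-3 [P1,P2=00]: 0000  = hex 0
  rows 4-7 [P1,P2=01]: 0000  = hex 0
  rows 8-11 [P1,P2=10]: 0000  = hex 0
  rows 12-15 [P1,P2=11]: 0001  = hex 1
Output column (row 0 .. row 15) = 0000000000000001
Output column grouped in 4s = 0000 0000 0000 0001 = 0x0001
Convert to decimal digit by digit (value = value*16 + digit):
  0 -> 0
  0*16 + 0 = 0
  0*16 + 0 = 0
  0*16 + 1 = 1
Decimal = 1

1


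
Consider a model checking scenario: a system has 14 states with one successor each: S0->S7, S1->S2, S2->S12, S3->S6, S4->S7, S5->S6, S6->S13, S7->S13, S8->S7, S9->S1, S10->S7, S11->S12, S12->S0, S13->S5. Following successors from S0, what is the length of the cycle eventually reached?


Trace from S0 until a state repeats:
  S0 -> S7 -> S13 -> S5 -> S6 -> S13
S13 first seen at step 2, revisited at step 5.
Cycle length = 5 - 2 = 3

3


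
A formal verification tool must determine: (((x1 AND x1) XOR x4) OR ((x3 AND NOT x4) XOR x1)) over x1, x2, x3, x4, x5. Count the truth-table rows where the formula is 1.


Formula: (((x1 AND x1) XOR x4) OR ((x3 AND NOT x4) XOR x1)) over 5 vars (32 rows)
Evaluate each row (x1, x2, x3, x4, x5 as bits, MSB first):
  row 0 [00000]: (((0 AND 0) XOR 0) OR ((0 AND NOT 0) XOR 0)) -> 0
  row 1 [00001]: (((0 AND 0) XOR 0) OR ((0 AND NOT 0) XOR 0)) -> 0
  row 2 [00010]: (((0 AND 0) XOR 1) OR ((0 AND NOT 1) XOR 0)) -> 1
  row 3 [00011]: (((0 AND 0) XOR 1) OR ((0 AND NOT 1) XOR 0)) -> 1
  row 4 [00100]: (((0 AND 0) XOR 0) OR ((1 AND NOT 0) XOR 0)) -> 1
  row 5 [00101]: (((0 AND 0) XOR 0) OR ((1 AND NOT 0) XOR 0)) -> 1
  row 6 [00110]: (((0 AND 0) XOR 1) OR ((1 AND NOT 1) XOR 0)) -> 1
  row 7 [00111]: (((0 AND 0) XOR 1) OR ((1 AND NOT 1) XOR 0)) -> 1
  row 8 [01000]: (((0 AND 0) XOR 0) OR ((0 AND NOT 0) XOR 0)) -> 0
  row 9 [01001]: (((0 AND 0) XOR 0) OR ((0 AND NOT 0) XOR 0)) -> 0
  row 10 [01010]: (((0 AND 0) XOR 1) OR ((0 AND NOT 1) XOR 0)) -> 1
  row 11 [01011]: (((0 AND 0) XOR 1) OR ((0 AND NOT 1) XOR 0)) -> 1
  row 12 [01100]: (((0 AND 0) XOR 0) OR ((1 AND NOT 0) XOR 0)) -> 1
  row 13 [01101]: (((0 AND 0) XOR 0) OR ((1 AND NOT 0) XOR 0)) -> 1
  row 14 [01110]: (((0 AND 0) XOR 1) OR ((1 AND NOT 1) XOR 0)) -> 1
  row 15 [01111]: (((0 AND 0) XOR 1) OR ((1 AND NOT 1) XOR 0)) -> 1
  row 16 [10000]: (((1 AND 1) XOR 0) OR ((0 AND NOT 0) XOR 1)) -> 1
  row 17 [10001]: (((1 AND 1) XOR 0) OR ((0 AND NOT 0) XOR 1)) -> 1
  row 18 [10010]: (((1 AND 1) XOR 1) OR ((0 AND NOT 1) XOR 1)) -> 1
  row 19 [10011]: (((1 AND 1) XOR 1) OR ((0 AND NOT 1) XOR 1)) -> 1
  row 20 [10100]: (((1 AND 1) XOR 0) OR ((1 AND NOT 0) XOR 1)) -> 1
  row 21 [10101]: (((1 AND 1) XOR 0) OR ((1 AND NOT 0) XOR 1)) -> 1
  row 22 [10110]: (((1 AND 1) XOR 1) OR ((1 AND NOT 1) XOR 1)) -> 1
  row 23 [10111]: (((1 AND 1) XOR 1) OR ((1 AND NOT 1) XOR 1)) -> 1
  row 24 [11000]: (((1 AND 1) XOR 0) OR ((0 AND NOT 0) XOR 1)) -> 1
  row 25 [11001]: (((1 AND 1) XOR 0) OR ((0 AND NOT 0) XOR 1)) -> 1
  row 26 [11010]: (((1 AND 1) XOR 1) OR ((0 AND NOT 1) XOR 1)) -> 1
  row 27 [11011]: (((1 AND 1) XOR 1) OR ((0 AND NOT 1) XOR 1)) -> 1
  row 28 [11100]: (((1 AND 1) XOR 0) OR ((1 AND NOT 0) XOR 1)) -> 1
  row 29 [11101]: (((1 AND 1) XOR 0) OR ((1 AND NOT 0) XOR 1)) -> 1
  row 30 [11110]: (((1 AND 1) XOR 1) OR ((1 AND NOT 1) XOR 1)) -> 1
  row 31 [11111]: (((1 AND 1) XOR 1) OR ((1 AND NOT 1) XOR 1)) -> 1
Full result column, 8 rows per line (x1,x2 fixed per line; x3,x4,x5 runs 000..111 left to right):
  rows 0-7 [x1,x2=00]: 00111111  (ones: 6)
  rows 8-15 [x1,x2=01]: 00111111  (ones: 6)
  rows 16-23 [x1,x2=10]: 11111111  (ones: 8)
  rows 24-31 [x1,x2=11]: 11111111  (ones: 8)
Count of 1-rows = 6+6+8+8 = 28

28


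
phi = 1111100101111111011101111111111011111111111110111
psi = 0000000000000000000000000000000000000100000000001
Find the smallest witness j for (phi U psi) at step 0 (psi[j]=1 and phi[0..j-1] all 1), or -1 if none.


(phi U psi) at 0: need smallest j with psi[j]=1 and phi[i]=1 for all i in [0,j).
Scan from step 0:
  step 0: phi=1, psi=0 -> continue
  step 1: phi=1, psi=0 -> continue
  step 2: phi=1, psi=0 -> continue
  step 3: phi=1, psi=0 -> continue
  step 5: phi=0 -> phi-prefix broken from here
  step 37: psi=1 but phi already failed -> not a witness
  step 48: psi=1 but phi already failed -> not a witness
  end of trace: no witness -> -1
Witness step = -1

-1


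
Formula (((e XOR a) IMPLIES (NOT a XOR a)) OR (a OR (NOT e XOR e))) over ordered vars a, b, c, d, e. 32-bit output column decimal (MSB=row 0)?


Formula: (((e XOR a) IMPLIES (NOT a XOR a)) OR (a OR (NOT e XOR e))) over a, b, c, d, e (32 rows)
Evaluate each row (bits = a,b,c,d,e, MSB first):
  row 0 [00000]: (((0 XOR 0) IMPLIES (NOT 0 XOR 0)) OR (0 OR (NOT 0 XOR 0))) -> 1
  row 1 [00001]: (((1 XOR 0) IMPLIES (NOT 0 XOR 0)) OR (0 OR (NOT 1 XOR 1))) -> 1
  row 2 [00010]: (((0 XOR 0) IMPLIES (NOT 0 XOR 0)) OR (0 OR (NOT 0 XOR 0))) -> 1
  row 3 [00011]: (((1 XOR 0) IMPLIES (NOT 0 XOR 0)) OR (0 OR (NOT 1 XOR 1))) -> 1
  row 4 [00100]: (((0 XOR 0) IMPLIES (NOT 0 XOR 0)) OR (0 OR (NOT 0 XOR 0))) -> 1
  row 5 [00101]: (((1 XOR 0) IMPLIES (NOT 0 XOR 0)) OR (0 OR (NOT 1 XOR 1))) -> 1
  row 6 [00110]: (((0 XOR 0) IMPLIES (NOT 0 XOR 0)) OR (0 OR (NOT 0 XOR 0))) -> 1
  row 7 [00111]: (((1 XOR 0) IMPLIES (NOT 0 XOR 0)) OR (0 OR (NOT 1 XOR 1))) -> 1
  row 8 [01000]: (((0 XOR 0) IMPLIES (NOT 0 XOR 0)) OR (0 OR (NOT 0 XOR 0))) -> 1
  row 9 [01001]: (((1 XOR 0) IMPLIES (NOT 0 XOR 0)) OR (0 OR (NOT 1 XOR 1))) -> 1
  row 10 [01010]: (((0 XOR 0) IMPLIES (NOT 0 XOR 0)) OR (0 OR (NOT 0 XOR 0))) -> 1
  row 11 [01011]: (((1 XOR 0) IMPLIES (NOT 0 XOR 0)) OR (0 OR (NOT 1 XOR 1))) -> 1
  row 12 [01100]: (((0 XOR 0) IMPLIES (NOT 0 XOR 0)) OR (0 OR (NOT 0 XOR 0))) -> 1
  row 13 [01101]: (((1 XOR 0) IMPLIES (NOT 0 XOR 0)) OR (0 OR (NOT 1 XOR 1))) -> 1
  row 14 [01110]: (((0 XOR 0) IMPLIES (NOT 0 XOR 0)) OR (0 OR (NOT 0 XOR 0))) -> 1
  row 15 [01111]: (((1 XOR 0) IMPLIES (NOT 0 XOR 0)) OR (0 OR (NOT 1 XOR 1))) -> 1
  row 16 [10000]: (((0 XOR 1) IMPLIES (NOT 1 XOR 1)) OR (1 OR (NOT 0 XOR 0))) -> 1
  row 17 [10001]: (((1 XOR 1) IMPLIES (NOT 1 XOR 1)) OR (1 OR (NOT 1 XOR 1))) -> 1
  row 18 [10010]: (((0 XOR 1) IMPLIES (NOT 1 XOR 1)) OR (1 OR (NOT 0 XOR 0))) -> 1
  row 19 [10011]: (((1 XOR 1) IMPLIES (NOT 1 XOR 1)) OR (1 OR (NOT 1 XOR 1))) -> 1
  row 20 [10100]: (((0 XOR 1) IMPLIES (NOT 1 XOR 1)) OR (1 OR (NOT 0 XOR 0))) -> 1
  row 21 [10101]: (((1 XOR 1) IMPLIES (NOT 1 XOR 1)) OR (1 OR (NOT 1 XOR 1))) -> 1
  row 22 [10110]: (((0 XOR 1) IMPLIES (NOT 1 XOR 1)) OR (1 OR (NOT 0 XOR 0))) -> 1
  row 23 [10111]: (((1 XOR 1) IMPLIES (NOT 1 XOR 1)) OR (1 OR (NOT 1 XOR 1))) -> 1
  row 24 [11000]: (((0 XOR 1) IMPLIES (NOT 1 XOR 1)) OR (1 OR (NOT 0 XOR 0))) -> 1
  row 25 [11001]: (((1 XOR 1) IMPLIES (NOT 1 XOR 1)) OR (1 OR (NOT 1 XOR 1))) -> 1
  row 26 [11010]: (((0 XOR 1) IMPLIES (NOT 1 XOR 1)) OR (1 OR (NOT 0 XOR 0))) -> 1
  row 27 [11011]: (((1 XOR 1) IMPLIES (NOT 1 XOR 1)) OR (1 OR (NOT 1 XOR 1))) -> 1
  row 28 [11100]: (((0 XOR 1) IMPLIES (NOT 1 XOR 1)) OR (1 OR (NOT 0 XOR 0))) -> 1
  row 29 [11101]: (((1 XOR 1) IMPLIES (NOT 1 XOR 1)) OR (1 OR (NOT 1 XOR 1))) -> 1
  row 30 [11110]: (((0 XOR 1) IMPLIES (NOT 1 XOR 1)) OR (1 OR (NOT 0 XOR 0))) -> 1
  row 31 [11111]: (((1 XOR 1) IMPLIES (NOT 1 XOR 1)) OR (1 OR (NOT 1 XOR 1))) -> 1
Full result column, 4 rows per line (a,b,c fixed per line; d,e runs 00..11 left to right):
  rows 0-3 [a,b,c=000]: 1111  = hex F
  rows 4-7 [a,b,c=001]: 1111  = hex F
  rows 8-11 [a,b,c=010]: 1111  = hex F
  rows 12-15 [a,b,c=011]: 1111  = hex F
  rows 16-19 [a,b,c=100]: 1111  = hex F
  rows 20-23 [a,b,c=101]: 1111  = hex F
  rows 24-27 [a,b,c=110]: 1111  = hex F
  rows 28-31 [a,b,c=111]: 1111  = hex F
Output column (row 0 .. row 31) = 11111111111111111111111111111111
Output column grouped in 4s = 1111 1111 1111 1111 1111 1111 1111 1111 = 0xFFFFFFFF
Convert to decimal digit by digit (value = value*16 + digit):
  F -> 15
  15*16 + 15 (F) = 255
  255*16 + 15 (F) = 4095
  4095*16 + 15 (F) = 65535
  65535*16 + 15 (F) = 1048575
  1048575*16 + 15 (F) = 16777215
  16777215*16 + 15 (F) = 268435455
  268435455*16 + 15 (F) = 4294967295
Decimal = 4294967295

4294967295


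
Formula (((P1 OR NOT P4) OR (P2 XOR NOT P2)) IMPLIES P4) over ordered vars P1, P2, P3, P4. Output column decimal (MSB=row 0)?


Formula: (((P1 OR NOT P4) OR (P2 XOR NOT P2)) IMPLIES P4) over P1, P2, P3, P4 (16 rows)
Evaluate each row (bits = P1,P2,P3,P4, MSB first):
  row 0 [0000]: (((0 OR NOT 0) OR (0 XOR NOT 0)) IMPLIES 0) -> 0
  row 1 [0001]: (((0 OR NOT 1) OR (0 XOR NOT 0)) IMPLIES 1) -> 1
  row 2 [0010]: (((0 OR NOT 0) OR (0 XOR NOT 0)) IMPLIES 0) -> 0
  row 3 [0011]: (((0 OR NOT 1) OR (0 XOR NOT 0)) IMPLIES 1) -> 1
  row 4 [0100]: (((0 OR NOT 0) OR (1 XOR NOT 1)) IMPLIES 0) -> 0
  row 5 [0101]: (((0 OR NOT 1) OR (1 XOR NOT 1)) IMPLIES 1) -> 1
  row 6 [0110]: (((0 OR NOT 0) OR (1 XOR NOT 1)) IMPLIES 0) -> 0
  row 7 [0111]: (((0 OR NOT 1) OR (1 XOR NOT 1)) IMPLIES 1) -> 1
  row 8 [1000]: (((1 OR NOT 0) OR (0 XOR NOT 0)) IMPLIES 0) -> 0
  row 9 [1001]: (((1 OR NOT 1) OR (0 XOR NOT 0)) IMPLIES 1) -> 1
  row 10 [1010]: (((1 OR NOT 0) OR (0 XOR NOT 0)) IMPLIES 0) -> 0
  row 11 [1011]: (((1 OR NOT 1) OR (0 XOR NOT 0)) IMPLIES 1) -> 1
  row 12 [1100]: (((1 OR NOT 0) OR (1 XOR NOT 1)) IMPLIES 0) -> 0
  row 13 [1101]: (((1 OR NOT 1) OR (1 XOR NOT 1)) IMPLIES 1) -> 1
  row 14 [1110]: (((1 OR NOT 0) OR (1 XOR NOT 1)) IMPLIES 0) -> 0
  row 15 [1111]: (((1 OR NOT 1) OR (1 XOR NOT 1)) IMPLIES 1) -> 1
Full result column, 4 rows per line (P1,P2 fixed per line; P3,P4 runs 00..11 left to right):
  rows 0-3 [P1,P2=00]: 0101  = hex 5
  rows 4-7 [P1,P2=01]: 0101  = hex 5
  rows 8-11 [P1,P2=10]: 0101  = hex 5
  rows 12-15 [P1,P2=11]: 0101  = hex 5
Output column (row 0 .. row 15) = 0101010101010101
Output column grouped in 4s = 0101 0101 0101 0101 = 0x5555
Convert to decimal digit by digit (value = value*16 + digit):
  5 -> 5
  5*16 + 5 = 85
  85*16 + 5 = 1365
  1365*16 + 5 = 21845
Decimal = 21845

21845


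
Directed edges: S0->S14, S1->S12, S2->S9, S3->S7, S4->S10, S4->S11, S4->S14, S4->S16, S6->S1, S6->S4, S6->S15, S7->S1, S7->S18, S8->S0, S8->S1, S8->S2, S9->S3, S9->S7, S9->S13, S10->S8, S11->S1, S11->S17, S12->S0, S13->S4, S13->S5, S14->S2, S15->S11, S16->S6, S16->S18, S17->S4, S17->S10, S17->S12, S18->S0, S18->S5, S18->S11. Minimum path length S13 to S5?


BFS layer-by-layer from S13:
  dist 0: {S13}
  dist 1: {S4, S5}
  -> S5 reached at distance 1
Shortest path length = 1

1


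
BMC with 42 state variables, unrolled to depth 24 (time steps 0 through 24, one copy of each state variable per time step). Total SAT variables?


BMC unrolls to depth k, creating one copy of each state var for steps 0..k.
Step count = 24 + 1 = 25 (steps 0 through 24)
Vars per step = 42
Total = 42 * 25 = 1050

1050


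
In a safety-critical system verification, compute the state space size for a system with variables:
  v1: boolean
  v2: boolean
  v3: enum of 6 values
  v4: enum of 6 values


State space = product of domain sizes of all variables.
Domain sizes:
  v1 (boolean): 2
  v2 (boolean): 2
  v3 (enum of 6 values): 6
  v4 (enum of 6 values): 6
Product = 2 * 2 * 6 * 6 = 144

144


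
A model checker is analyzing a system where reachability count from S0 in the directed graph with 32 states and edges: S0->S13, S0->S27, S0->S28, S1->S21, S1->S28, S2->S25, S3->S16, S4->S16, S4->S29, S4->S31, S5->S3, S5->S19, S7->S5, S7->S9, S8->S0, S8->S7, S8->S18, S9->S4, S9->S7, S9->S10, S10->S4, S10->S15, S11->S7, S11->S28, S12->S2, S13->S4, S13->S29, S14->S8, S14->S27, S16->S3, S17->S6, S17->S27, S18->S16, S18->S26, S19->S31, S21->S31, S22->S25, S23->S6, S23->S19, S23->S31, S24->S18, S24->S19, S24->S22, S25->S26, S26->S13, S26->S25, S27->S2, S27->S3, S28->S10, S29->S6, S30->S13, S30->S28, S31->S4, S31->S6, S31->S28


BFS from S0:
  layer 0: {S0}
  layer 1: {S13, S27, S28}
  layer 2: {S2, S3, S4, S10, S29}
  layer 3: {S6, S15, S16, S25, S31}
  layer 4: {S26}
Reachable set: {S0, S2, S3, S4, S6, S10, S13, S15, S16, S25, S26, S27, S28, S29, S31}
Count = 15

15


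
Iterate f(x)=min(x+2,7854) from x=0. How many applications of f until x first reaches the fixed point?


Step 1: x=0, cap=7854, increment=2
Step 2: x grows by 2 each step until capped at 7854; fixed point is x=7854
Step 3: iterations = ceil(7854/2) = 3927

3927


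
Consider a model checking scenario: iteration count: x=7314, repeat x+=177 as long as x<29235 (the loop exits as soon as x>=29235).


Step 1: x goes from 7314 toward 29235 by 177; the body runs while x<29235, so iterations = ceil((bound-start)/step)
Step 2: Distance=21921
Step 3: ceil(21921/177)=124

124


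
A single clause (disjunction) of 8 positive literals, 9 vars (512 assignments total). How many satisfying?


Step 1: Total=2^9=512
Step 2: Unsat when all 8 false: 2^1=2
Step 3: Sat=512-2=510

510


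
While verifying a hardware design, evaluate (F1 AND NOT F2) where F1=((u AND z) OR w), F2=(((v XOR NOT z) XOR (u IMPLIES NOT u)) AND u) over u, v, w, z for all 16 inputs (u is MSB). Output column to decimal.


F1 = ((u AND z) OR w)
F2 = (((v XOR NOT z) XOR (u IMPLIES NOT u)) AND u)
Counterexample to F1=>F2 is where F1=1 and F2=0.
Evaluate each row (bits = u,v,w,z, MSB first):
  row 0 [0000]: F1=0 F2=0 -> F1&~F2 -> 0
  row 1 [0001]: F1=0 F2=0 -> F1&~F2 -> 0
  row 2 [0010]: F1=1 F2=0 -> F1&~F2 -> 1
  row 3 [0011]: F1=1 F2=0 -> F1&~F2 -> 1
  row 4 [0100]: F1=0 F2=0 -> F1&~F2 -> 0
  row 5 [0101]: F1=0 F2=0 -> F1&~F2 -> 0
  row 6 [0110]: F1=1 F2=0 -> F1&~F2 -> 1
  row 7 [0111]: F1=1 F2=0 -> F1&~F2 -> 1
  row 8 [1000]: F1=0 F2=1 -> F1&~F2 -> 0
  row 9 [1001]: F1=1 F2=0 -> F1&~F2 -> 1
  row 10 [1010]: F1=1 F2=1 -> F1&~F2 -> 0
  row 11 [1011]: F1=1 F2=0 -> F1&~F2 -> 1
  row 12 [1100]: F1=0 F2=0 -> F1&~F2 -> 0
  row 13 [1101]: F1=1 F2=1 -> F1&~F2 -> 0
  row 14 [1110]: F1=1 F2=0 -> F1&~F2 -> 1
  row 15 [1111]: F1=1 F2=1 -> F1&~F2 -> 0
Full result column, 4 rows per line (u,v fixed per line; w,z runs 00..11 left to right):
  rows 0-3 [u,v=00]: 0011  = hex 3
  rows 4-7 [u,v=01]: 0011  = hex 3
  rows 8-11 [u,v=10]: 0101  = hex 5
  rows 12-15 [u,v=11]: 0010  = hex 2
Counterexample vector (row 0 .. row 15) = 0011001101010010
Output column grouped in 4s = 0011 0011 0101 0010 = 0x3352
Convert to decimal digit by digit (value = value*16 + digit):
  3 -> 3
  3*16 + 3 = 51
  51*16 + 5 = 821
  821*16 + 2 = 13138
Decimal = 13138

13138


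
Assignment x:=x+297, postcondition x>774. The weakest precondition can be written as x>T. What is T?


Formula: wp(x:=E, P) = P[E/x] (substitute E for x in postcondition)
Step 1: Postcondition: x>774
Step 2: Substitute x+297 for x: x+297>774
Step 3: Solve for x: x > 774-297 = 477

477


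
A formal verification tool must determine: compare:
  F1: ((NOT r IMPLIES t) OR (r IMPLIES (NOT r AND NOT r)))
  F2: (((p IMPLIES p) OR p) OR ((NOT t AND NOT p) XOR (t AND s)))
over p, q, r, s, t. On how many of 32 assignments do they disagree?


F1 = ((NOT r IMPLIES t) OR (r IMPLIES (NOT r AND NOT r)))
F2 = (((p IMPLIES p) OR p) OR ((NOT t AND NOT p) XOR (t AND s)))
Evaluate both on each of 32 rows (bits = p,q,r,s,t):
  row 0 [00000]: F1=1 F2=1 -> 0
  row 1 [00001]: F1=1 F2=1 -> 0
  row 2 [00010]: F1=1 F2=1 -> 0
  row 3 [00011]: F1=1 F2=1 -> 0
  row 4 [00100]: F1=1 F2=1 -> 0
  row 5 [00101]: F1=1 F2=1 -> 0
  row 6 [00110]: F1=1 F2=1 -> 0
  row 7 [00111]: F1=1 F2=1 -> 0
  row 8 [01000]: F1=1 F2=1 -> 0
  row 9 [01001]: F1=1 F2=1 -> 0
  row 10 [01010]: F1=1 F2=1 -> 0
  row 11 [01011]: F1=1 F2=1 -> 0
  row 12 [01100]: F1=1 F2=1 -> 0
  row 13 [01101]: F1=1 F2=1 -> 0
  row 14 [01110]: F1=1 F2=1 -> 0
  row 15 [01111]: F1=1 F2=1 -> 0
  row 16 [10000]: F1=1 F2=1 -> 0
  row 17 [10001]: F1=1 F2=1 -> 0
  row 18 [10010]: F1=1 F2=1 -> 0
  row 19 [10011]: F1=1 F2=1 -> 0
  row 20 [10100]: F1=1 F2=1 -> 0
  row 21 [10101]: F1=1 F2=1 -> 0
  row 22 [10110]: F1=1 F2=1 -> 0
  row 23 [10111]: F1=1 F2=1 -> 0
  row 24 [11000]: F1=1 F2=1 -> 0
  row 25 [11001]: F1=1 F2=1 -> 0
  row 26 [11010]: F1=1 F2=1 -> 0
  row 27 [11011]: F1=1 F2=1 -> 0
  row 28 [11100]: F1=1 F2=1 -> 0
  row 29 [11101]: F1=1 F2=1 -> 0
  row 30 [11110]: F1=1 F2=1 -> 0
  row 31 [11111]: F1=1 F2=1 -> 0
Full result column, 8 rows per line (p,q fixed per line; r,s,t runs 000..111 left to right):
  rows 0-7 [p,q=00]: 00000000  (ones: 0)
  rows 8-15 [p,q=01]: 00000000  (ones: 0)
  rows 16-23 [p,q=10]: 00000000  (ones: 0)
  rows 24-31 [p,q=11]: 00000000  (ones: 0)
Disagreements = 0+0+0+0 = 0

0


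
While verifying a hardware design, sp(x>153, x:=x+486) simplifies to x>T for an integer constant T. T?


Formula: sp(P, x:=E) = exists old_x. (x = E[old_x/x]) AND P[old_x/x] (old_x is the value of x before the assignment; eliminate old_x by solving x = E[old_x/x] for old_x)
Step 1: Precondition P: x>153, i.e. old_x > 153
Step 2: Assignment gives x = old_x + 486, so old_x = x - 486
Step 3: Substitute into P: x - 486 > 153
Step 4: Simplify: x > 153+486 = 639

639


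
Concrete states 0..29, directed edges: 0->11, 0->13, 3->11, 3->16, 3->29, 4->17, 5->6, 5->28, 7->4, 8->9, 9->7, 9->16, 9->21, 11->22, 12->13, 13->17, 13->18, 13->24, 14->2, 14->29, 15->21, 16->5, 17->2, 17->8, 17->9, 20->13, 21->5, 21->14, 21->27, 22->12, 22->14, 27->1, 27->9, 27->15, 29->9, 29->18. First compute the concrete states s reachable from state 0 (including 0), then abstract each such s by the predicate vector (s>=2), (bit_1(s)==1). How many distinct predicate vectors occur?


BFS from 0:
Concrete reachable: {0, 1, 2, 4, 5, 6, 7, 8, 9, 11, 12, 13, 14, 15, 16, 17, 18, 21, 22, 24, 27, 28, 29}
Abstract via predicates (s>=2), (bit_1(s)==1):
  (0,0) <- {0, 1}
  (1,0) <- {4, 5, 8, 9, 12, 13, 16, 17, 21, 24, 28, 29}
  (1,1) <- {2, 6, 7, 11, 14, 15, 18, 22, 27}
Distinct abstract states = 3

3


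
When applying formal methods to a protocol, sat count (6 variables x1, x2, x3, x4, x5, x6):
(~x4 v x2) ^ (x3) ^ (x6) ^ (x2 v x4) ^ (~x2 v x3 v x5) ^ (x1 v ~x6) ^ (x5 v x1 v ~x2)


CNF with 7 clauses over 6 vars (64 assignments).
An assignment satisfies CNF iff every clause has >=1 true literal.
Check each row (bits = x1,x2,x3,x4,x5,x6; clause T/F shown):
  row 0 [000000]: clauses=TFFFTTT -> 0
  row 1 [000001]: clauses=TFTFTFT -> 0
  row 2 [000010]: clauses=TFFFTTT -> 0
  row 3 [000011]: clauses=TFTFTFT -> 0
  row 4 [000100]: clauses=FFFTTTT -> 0
  (every remaining row is evaluated the same way; all 64 results are listed next)
Full result column, 8 rows per line (x1,x2,x3 fixed per line; x4,x5,x6 runs 000..111 left to right):
  rows 0-7 [x1,x2,x3=000]: 00000000  (ones: 0)
  rows 8-15 [x1,x2,x3=001]: 00000000  (ones: 0)
  rows 16-23 [x1,x2,x3=010]: 00000000  (ones: 0)
  rows 24-31 [x1,x2,x3=011]: 00000000  (ones: 0)
  rows 32-39 [x1,x2,x3=100]: 00000000  (ones: 0)
  rows 40-47 [x1,x2,x3=101]: 00000000  (ones: 0)
  rows 48-55 [x1,x2,x3=110]: 00000000  (ones: 0)
  rows 56-63 [x1,x2,x3=111]: 01010101  (ones: 4)
Satisfying assignments = 0+0+0+0+0+0+0+4 = 4

4


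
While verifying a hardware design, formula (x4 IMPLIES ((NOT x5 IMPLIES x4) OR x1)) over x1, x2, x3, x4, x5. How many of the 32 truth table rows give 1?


Formula: (x4 IMPLIES ((NOT x5 IMPLIES x4) OR x1)) over 5 vars (32 rows)
Evaluate each row (x1, x2, x3, x4, x5 as bits, MSB first):
  row 0 [00000]: (0 IMPLIES ((NOT 0 IMPLIES 0) OR 0)) -> 1
  row 1 [00001]: (0 IMPLIES ((NOT 1 IMPLIES 0) OR 0)) -> 1
  row 2 [00010]: (1 IMPLIES ((NOT 0 IMPLIES 1) OR 0)) -> 1
  row 3 [00011]: (1 IMPLIES ((NOT 1 IMPLIES 1) OR 0)) -> 1
  row 4 [00100]: (0 IMPLIES ((NOT 0 IMPLIES 0) OR 0)) -> 1
  row 5 [00101]: (0 IMPLIES ((NOT 1 IMPLIES 0) OR 0)) -> 1
  row 6 [00110]: (1 IMPLIES ((NOT 0 IMPLIES 1) OR 0)) -> 1
  row 7 [00111]: (1 IMPLIES ((NOT 1 IMPLIES 1) OR 0)) -> 1
  row 8 [01000]: (0 IMPLIES ((NOT 0 IMPLIES 0) OR 0)) -> 1
  row 9 [01001]: (0 IMPLIES ((NOT 1 IMPLIES 0) OR 0)) -> 1
  row 10 [01010]: (1 IMPLIES ((NOT 0 IMPLIES 1) OR 0)) -> 1
  row 11 [01011]: (1 IMPLIES ((NOT 1 IMPLIES 1) OR 0)) -> 1
  row 12 [01100]: (0 IMPLIES ((NOT 0 IMPLIES 0) OR 0)) -> 1
  row 13 [01101]: (0 IMPLIES ((NOT 1 IMPLIES 0) OR 0)) -> 1
  row 14 [01110]: (1 IMPLIES ((NOT 0 IMPLIES 1) OR 0)) -> 1
  row 15 [01111]: (1 IMPLIES ((NOT 1 IMPLIES 1) OR 0)) -> 1
  row 16 [10000]: (0 IMPLIES ((NOT 0 IMPLIES 0) OR 1)) -> 1
  row 17 [10001]: (0 IMPLIES ((NOT 1 IMPLIES 0) OR 1)) -> 1
  row 18 [10010]: (1 IMPLIES ((NOT 0 IMPLIES 1) OR 1)) -> 1
  row 19 [10011]: (1 IMPLIES ((NOT 1 IMPLIES 1) OR 1)) -> 1
  row 20 [10100]: (0 IMPLIES ((NOT 0 IMPLIES 0) OR 1)) -> 1
  row 21 [10101]: (0 IMPLIES ((NOT 1 IMPLIES 0) OR 1)) -> 1
  row 22 [10110]: (1 IMPLIES ((NOT 0 IMPLIES 1) OR 1)) -> 1
  row 23 [10111]: (1 IMPLIES ((NOT 1 IMPLIES 1) OR 1)) -> 1
  row 24 [11000]: (0 IMPLIES ((NOT 0 IMPLIES 0) OR 1)) -> 1
  row 25 [11001]: (0 IMPLIES ((NOT 1 IMPLIES 0) OR 1)) -> 1
  row 26 [11010]: (1 IMPLIES ((NOT 0 IMPLIES 1) OR 1)) -> 1
  row 27 [11011]: (1 IMPLIES ((NOT 1 IMPLIES 1) OR 1)) -> 1
  row 28 [11100]: (0 IMPLIES ((NOT 0 IMPLIES 0) OR 1)) -> 1
  row 29 [11101]: (0 IMPLIES ((NOT 1 IMPLIES 0) OR 1)) -> 1
  row 30 [11110]: (1 IMPLIES ((NOT 0 IMPLIES 1) OR 1)) -> 1
  row 31 [11111]: (1 IMPLIES ((NOT 1 IMPLIES 1) OR 1)) -> 1
Full result column, 8 rows per line (x1,x2 fixed per line; x3,x4,x5 runs 000..111 left to right):
  rows 0-7 [x1,x2=00]: 11111111  (ones: 8)
  rows 8-15 [x1,x2=01]: 11111111  (ones: 8)
  rows 16-23 [x1,x2=10]: 11111111  (ones: 8)
  rows 24-31 [x1,x2=11]: 11111111  (ones: 8)
Count of 1-rows = 8+8+8+8 = 32

32


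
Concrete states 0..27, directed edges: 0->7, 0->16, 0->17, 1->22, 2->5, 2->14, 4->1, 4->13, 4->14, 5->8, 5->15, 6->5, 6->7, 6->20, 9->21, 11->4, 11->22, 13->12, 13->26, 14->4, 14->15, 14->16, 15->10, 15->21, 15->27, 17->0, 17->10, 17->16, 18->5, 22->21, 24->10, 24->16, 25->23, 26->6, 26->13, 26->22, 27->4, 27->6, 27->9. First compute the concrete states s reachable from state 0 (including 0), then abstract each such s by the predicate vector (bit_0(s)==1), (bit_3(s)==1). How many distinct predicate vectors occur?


BFS from 0:
Concrete reachable: {0, 7, 10, 16, 17}
Abstract via predicates (bit_0(s)==1), (bit_3(s)==1):
  (0,0) <- {0, 16}
  (0,1) <- {10}
  (1,0) <- {7, 17}
Distinct abstract states = 3

3


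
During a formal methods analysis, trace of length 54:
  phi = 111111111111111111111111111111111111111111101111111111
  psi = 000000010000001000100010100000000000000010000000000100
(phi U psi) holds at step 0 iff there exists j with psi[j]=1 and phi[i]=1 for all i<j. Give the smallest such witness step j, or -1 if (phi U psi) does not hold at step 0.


(phi U psi) at 0: need smallest j with psi[j]=1 and phi[i]=1 for all i in [0,j).
Scan from step 0:
  step 0: phi=1, psi=0 -> continue
  step 1: phi=1, psi=0 -> continue
  step 2: phi=1, psi=0 -> continue
  step 3: phi=1, psi=0 -> continue
  step 7: psi=1 and phi held for [0,7) -> witness found
Witness step = 7

7


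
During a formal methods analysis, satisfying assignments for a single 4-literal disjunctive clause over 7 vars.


Step 1: Total=2^7=128
Step 2: Unsat when all 4 false: 2^3=8
Step 3: Sat=128-8=120

120


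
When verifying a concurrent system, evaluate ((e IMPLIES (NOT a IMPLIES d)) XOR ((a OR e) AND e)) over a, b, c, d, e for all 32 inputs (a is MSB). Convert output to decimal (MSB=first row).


Formula: ((e IMPLIES (NOT a IMPLIES d)) XOR ((a OR e) AND e)) over a, b, c, d, e (32 rows)
Evaluate each row (bits = a,b,c,d,e, MSB first):
  row 0 [00000]: ((0 IMPLIES (NOT 0 IMPLIES 0)) XOR ((0 OR 0) AND 0)) -> 1
  row 1 [00001]: ((1 IMPLIES (NOT 0 IMPLIES 0)) XOR ((0 OR 1) AND 1)) -> 1
  row 2 [00010]: ((0 IMPLIES (NOT 0 IMPLIES 1)) XOR ((0 OR 0) AND 0)) -> 1
  row 3 [00011]: ((1 IMPLIES (NOT 0 IMPLIES 1)) XOR ((0 OR 1) AND 1)) -> 0
  row 4 [00100]: ((0 IMPLIES (NOT 0 IMPLIES 0)) XOR ((0 OR 0) AND 0)) -> 1
  row 5 [00101]: ((1 IMPLIES (NOT 0 IMPLIES 0)) XOR ((0 OR 1) AND 1)) -> 1
  row 6 [00110]: ((0 IMPLIES (NOT 0 IMPLIES 1)) XOR ((0 OR 0) AND 0)) -> 1
  row 7 [00111]: ((1 IMPLIES (NOT 0 IMPLIES 1)) XOR ((0 OR 1) AND 1)) -> 0
  row 8 [01000]: ((0 IMPLIES (NOT 0 IMPLIES 0)) XOR ((0 OR 0) AND 0)) -> 1
  row 9 [01001]: ((1 IMPLIES (NOT 0 IMPLIES 0)) XOR ((0 OR 1) AND 1)) -> 1
  row 10 [01010]: ((0 IMPLIES (NOT 0 IMPLIES 1)) XOR ((0 OR 0) AND 0)) -> 1
  row 11 [01011]: ((1 IMPLIES (NOT 0 IMPLIES 1)) XOR ((0 OR 1) AND 1)) -> 0
  row 12 [01100]: ((0 IMPLIES (NOT 0 IMPLIES 0)) XOR ((0 OR 0) AND 0)) -> 1
  row 13 [01101]: ((1 IMPLIES (NOT 0 IMPLIES 0)) XOR ((0 OR 1) AND 1)) -> 1
  row 14 [01110]: ((0 IMPLIES (NOT 0 IMPLIES 1)) XOR ((0 OR 0) AND 0)) -> 1
  row 15 [01111]: ((1 IMPLIES (NOT 0 IMPLIES 1)) XOR ((0 OR 1) AND 1)) -> 0
  row 16 [10000]: ((0 IMPLIES (NOT 1 IMPLIES 0)) XOR ((1 OR 0) AND 0)) -> 1
  row 17 [10001]: ((1 IMPLIES (NOT 1 IMPLIES 0)) XOR ((1 OR 1) AND 1)) -> 0
  row 18 [10010]: ((0 IMPLIES (NOT 1 IMPLIES 1)) XOR ((1 OR 0) AND 0)) -> 1
  row 19 [10011]: ((1 IMPLIES (NOT 1 IMPLIES 1)) XOR ((1 OR 1) AND 1)) -> 0
  row 20 [10100]: ((0 IMPLIES (NOT 1 IMPLIES 0)) XOR ((1 OR 0) AND 0)) -> 1
  row 21 [10101]: ((1 IMPLIES (NOT 1 IMPLIES 0)) XOR ((1 OR 1) AND 1)) -> 0
  row 22 [10110]: ((0 IMPLIES (NOT 1 IMPLIES 1)) XOR ((1 OR 0) AND 0)) -> 1
  row 23 [10111]: ((1 IMPLIES (NOT 1 IMPLIES 1)) XOR ((1 OR 1) AND 1)) -> 0
  row 24 [11000]: ((0 IMPLIES (NOT 1 IMPLIES 0)) XOR ((1 OR 0) AND 0)) -> 1
  row 25 [11001]: ((1 IMPLIES (NOT 1 IMPLIES 0)) XOR ((1 OR 1) AND 1)) -> 0
  row 26 [11010]: ((0 IMPLIES (NOT 1 IMPLIES 1)) XOR ((1 OR 0) AND 0)) -> 1
  row 27 [11011]: ((1 IMPLIES (NOT 1 IMPLIES 1)) XOR ((1 OR 1) AND 1)) -> 0
  row 28 [11100]: ((0 IMPLIES (NOT 1 IMPLIES 0)) XOR ((1 OR 0) AND 0)) -> 1
  row 29 [11101]: ((1 IMPLIES (NOT 1 IMPLIES 0)) XOR ((1 OR 1) AND 1)) -> 0
  row 30 [11110]: ((0 IMPLIES (NOT 1 IMPLIES 1)) XOR ((1 OR 0) AND 0)) -> 1
  row 31 [11111]: ((1 IMPLIES (NOT 1 IMPLIES 1)) XOR ((1 OR 1) AND 1)) -> 0
Full result column, 4 rows per line (a,b,c fixed per line; d,e runs 00..11 left to right):
  rows 0-3 [a,b,c=000]: 1110  = hex E
  rows 4-7 [a,b,c=001]: 1110  = hex E
  rows 8-11 [a,b,c=010]: 1110  = hex E
  rows 12-15 [a,b,c=011]: 1110  = hex E
  rows 16-19 [a,b,c=100]: 1010  = hex A
  rows 20-23 [a,b,c=101]: 1010  = hex A
  rows 24-27 [a,b,c=110]: 1010  = hex A
  rows 28-31 [a,b,c=111]: 1010  = hex A
Output column (row 0 .. row 31) = 11101110111011101010101010101010
Output column grouped in 4s = 1110 1110 1110 1110 1010 1010 1010 1010 = 0xEEEEAAAA
Convert to decimal digit by digit (value = value*16 + digit):
  E -> 14
  14*16 + 14 (E) = 238
  238*16 + 14 (E) = 3822
  3822*16 + 14 (E) = 61166
  61166*16 + 10 (A) = 978666
  978666*16 + 10 (A) = 15658666
  15658666*16 + 10 (A) = 250538666
  250538666*16 + 10 (A) = 4008618666
Decimal = 4008618666

4008618666


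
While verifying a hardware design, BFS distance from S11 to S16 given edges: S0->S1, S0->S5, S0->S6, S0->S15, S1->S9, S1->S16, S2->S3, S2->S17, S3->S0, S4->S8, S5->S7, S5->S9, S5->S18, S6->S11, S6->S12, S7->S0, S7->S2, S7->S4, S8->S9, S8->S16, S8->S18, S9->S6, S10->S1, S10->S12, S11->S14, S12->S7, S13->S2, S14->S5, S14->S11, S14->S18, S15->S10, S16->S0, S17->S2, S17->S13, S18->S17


BFS layer-by-layer from S11:
  dist 0: {S11}
  dist 1: {S14}
  dist 2: {S5, S18}
  dist 3: {S7, S9, S17}
  dist 4: {S0, S2, S4, S6, S13}
  dist 5: {S1, S3, S8, S12, S15}
  dist 6: {S10, S16}
  -> S16 reached at distance 6
Shortest path length = 6

6


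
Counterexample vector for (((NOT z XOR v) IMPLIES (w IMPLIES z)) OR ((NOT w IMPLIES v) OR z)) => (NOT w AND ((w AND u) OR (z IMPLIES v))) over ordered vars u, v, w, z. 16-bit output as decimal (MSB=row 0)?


F1 = (((NOT z XOR v) IMPLIES (w IMPLIES z)) OR ((NOT w IMPLIES v) OR z))
F2 = (NOT w AND ((w AND u) OR (z IMPLIES v)))
Counterexample to F1=>F2 is where F1=1 and F2=0.
Evaluate each row (bits = u,v,w,z, MSB first):
  row 0 [0000]: F1=1 F2=1 -> F1&~F2 -> 0
  row 1 [0001]: F1=1 F2=0 -> F1&~F2 -> 1
  row 2 [0010]: F1=1 F2=0 -> F1&~F2 -> 1
  row 3 [0011]: F1=1 F2=0 -> F1&~F2 -> 1
  row 4 [0100]: F1=1 F2=1 -> F1&~F2 -> 0
  row 5 [0101]: F1=1 F2=1 -> F1&~F2 -> 0
  row 6 [0110]: F1=1 F2=0 -> F1&~F2 -> 1
  row 7 [0111]: F1=1 F2=0 -> F1&~F2 -> 1
  row 8 [1000]: F1=1 F2=1 -> F1&~F2 -> 0
  row 9 [1001]: F1=1 F2=0 -> F1&~F2 -> 1
  row 10 [1010]: F1=1 F2=0 -> F1&~F2 -> 1
  row 11 [1011]: F1=1 F2=0 -> F1&~F2 -> 1
  row 12 [1100]: F1=1 F2=1 -> F1&~F2 -> 0
  row 13 [1101]: F1=1 F2=1 -> F1&~F2 -> 0
  row 14 [1110]: F1=1 F2=0 -> F1&~F2 -> 1
  row 15 [1111]: F1=1 F2=0 -> F1&~F2 -> 1
Full result column, 4 rows per line (u,v fixed per line; w,z runs 00..11 left to right):
  rows 0-3 [u,v=00]: 0111  = hex 7
  rows 4-7 [u,v=01]: 0011  = hex 3
  rows 8-11 [u,v=10]: 0111  = hex 7
  rows 12-15 [u,v=11]: 0011  = hex 3
Counterexample vector (row 0 .. row 15) = 0111001101110011
Output column grouped in 4s = 0111 0011 0111 0011 = 0x7373
Convert to decimal digit by digit (value = value*16 + digit):
  7 -> 7
  7*16 + 3 = 115
  115*16 + 7 = 1847
  1847*16 + 3 = 29555
Decimal = 29555

29555


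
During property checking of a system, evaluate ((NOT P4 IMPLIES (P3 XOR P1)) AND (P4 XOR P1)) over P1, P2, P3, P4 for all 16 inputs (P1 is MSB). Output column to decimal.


Formula: ((NOT P4 IMPLIES (P3 XOR P1)) AND (P4 XOR P1)) over P1, P2, P3, P4 (16 rows)
Evaluate each row (bits = P1,P2,P3,P4, MSB first):
  row 0 [0000]: ((NOT 0 IMPLIES (0 XOR 0)) AND (0 XOR 0)) -> 0
  row 1 [0001]: ((NOT 1 IMPLIES (0 XOR 0)) AND (1 XOR 0)) -> 1
  row 2 [0010]: ((NOT 0 IMPLIES (1 XOR 0)) AND (0 XOR 0)) -> 0
  row 3 [0011]: ((NOT 1 IMPLIES (1 XOR 0)) AND (1 XOR 0)) -> 1
  row 4 [0100]: ((NOT 0 IMPLIES (0 XOR 0)) AND (0 XOR 0)) -> 0
  row 5 [0101]: ((NOT 1 IMPLIES (0 XOR 0)) AND (1 XOR 0)) -> 1
  row 6 [0110]: ((NOT 0 IMPLIES (1 XOR 0)) AND (0 XOR 0)) -> 0
  row 7 [0111]: ((NOT 1 IMPLIES (1 XOR 0)) AND (1 XOR 0)) -> 1
  row 8 [1000]: ((NOT 0 IMPLIES (0 XOR 1)) AND (0 XOR 1)) -> 1
  row 9 [1001]: ((NOT 1 IMPLIES (0 XOR 1)) AND (1 XOR 1)) -> 0
  row 10 [1010]: ((NOT 0 IMPLIES (1 XOR 1)) AND (0 XOR 1)) -> 0
  row 11 [1011]: ((NOT 1 IMPLIES (1 XOR 1)) AND (1 XOR 1)) -> 0
  row 12 [1100]: ((NOT 0 IMPLIES (0 XOR 1)) AND (0 XOR 1)) -> 1
  row 13 [1101]: ((NOT 1 IMPLIES (0 XOR 1)) AND (1 XOR 1)) -> 0
  row 14 [1110]: ((NOT 0 IMPLIES (1 XOR 1)) AND (0 XOR 1)) -> 0
  row 15 [1111]: ((NOT 1 IMPLIES (1 XOR 1)) AND (1 XOR 1)) -> 0
Full result column, 4 rows per line (P1,P2 fixed per line; P3,P4 runs 00..11 left to right):
  rows 0-3 [P1,P2=00]: 0101  = hex 5
  rows 4-7 [P1,P2=01]: 0101  = hex 5
  rows 8-11 [P1,P2=10]: 1000  = hex 8
  rows 12-15 [P1,P2=11]: 1000  = hex 8
Output column (row 0 .. row 15) = 0101010110001000
Output column grouped in 4s = 0101 0101 1000 1000 = 0x5588
Convert to decimal digit by digit (value = value*16 + digit):
  5 -> 5
  5*16 + 5 = 85
  85*16 + 8 = 1368
  1368*16 + 8 = 21896
Decimal = 21896

21896


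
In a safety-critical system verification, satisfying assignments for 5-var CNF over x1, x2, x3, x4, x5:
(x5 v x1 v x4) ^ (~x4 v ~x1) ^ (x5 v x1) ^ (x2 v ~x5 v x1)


CNF with 4 clauses over 5 vars (32 assignments).
An assignment satisfies CNF iff every clause has >=1 true literal.
Check each row (bits = x1,x2,x3,x4,x5; clause T/F shown):
  row 0 [00000]: clauses=FTFT -> 0
  row 1 [00001]: clauses=TTTF -> 0
  row 2 [00010]: clauses=TTFT -> 0
  row 3 [00011]: clauses=TTTF -> 0
  row 4 [00100]: clauses=FTFT -> 0
  row 5 [00101]: clauses=TTTF -> 0
  row 6 [00110]: clauses=TTFT -> 0
  row 7 [00111]: clauses=TTTF -> 0
  row 8 [01000]: clauses=FTFT -> 0
  row 9 [01001]: clauses=TTTT -> 1
  row 10 [01010]: clauses=TTFT -> 0
  row 11 [01011]: clauses=TTTT -> 1
  row 12 [01100]: clauses=FTFT -> 0
  row 13 [01101]: clauses=TTTT -> 1
  row 14 [01110]: clauses=TTFT -> 0
  row 15 [01111]: clauses=TTTT -> 1
  row 16 [10000]: clauses=TTTT -> 1
  row 17 [10001]: clauses=TTTT -> 1
  row 18 [10010]: clauses=TFTT -> 0
  row 19 [10011]: clauses=TFTT -> 0
  row 20 [10100]: clauses=TTTT -> 1
  row 21 [10101]: clauses=TTTT -> 1
  row 22 [10110]: clauses=TFTT -> 0
  row 23 [10111]: clauses=TFTT -> 0
  row 24 [11000]: clauses=TTTT -> 1
  row 25 [11001]: clauses=TTTT -> 1
  row 26 [11010]: clauses=TFTT -> 0
  row 27 [11011]: clauses=TFTT -> 0
  row 28 [11100]: clauses=TTTT -> 1
  row 29 [11101]: clauses=TTTT -> 1
  row 30 [11110]: clauses=TFTT -> 0
  row 31 [11111]: clauses=TFTT -> 0
Full result column, 8 rows per line (x1,x2 fixed per line; x3,x4,x5 runs 000..111 left to right):
  rows 0-7 [x1,x2=00]: 00000000  (ones: 0)
  rows 8-15 [x1,x2=01]: 01010101  (ones: 4)
  rows 16-23 [x1,x2=10]: 11001100  (ones: 4)
  rows 24-31 [x1,x2=11]: 11001100  (ones: 4)
Satisfying assignments = 0+4+4+4 = 12

12


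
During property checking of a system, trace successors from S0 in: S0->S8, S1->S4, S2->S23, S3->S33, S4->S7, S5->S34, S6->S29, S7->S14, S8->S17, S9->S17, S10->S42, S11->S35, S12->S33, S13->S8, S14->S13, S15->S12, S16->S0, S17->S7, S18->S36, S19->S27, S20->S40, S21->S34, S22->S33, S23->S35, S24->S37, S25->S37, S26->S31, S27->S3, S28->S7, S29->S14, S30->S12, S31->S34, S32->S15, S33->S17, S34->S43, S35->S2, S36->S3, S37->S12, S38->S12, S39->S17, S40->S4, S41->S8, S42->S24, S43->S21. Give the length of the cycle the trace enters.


Trace from S0 until a state repeats:
  S0 -> S8 -> S17 -> S7 -> S14 -> S13 -> S8
S8 first seen at step 1, revisited at step 6.
Cycle length = 6 - 1 = 5

5


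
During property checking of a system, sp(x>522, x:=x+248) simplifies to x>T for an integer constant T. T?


Formula: sp(P, x:=E) = exists old_x. (x = E[old_x/x]) AND P[old_x/x] (old_x is the value of x before the assignment; eliminate old_x by solving x = E[old_x/x] for old_x)
Step 1: Precondition P: x>522, i.e. old_x > 522
Step 2: Assignment gives x = old_x + 248, so old_x = x - 248
Step 3: Substitute into P: x - 248 > 522
Step 4: Simplify: x > 522+248 = 770

770


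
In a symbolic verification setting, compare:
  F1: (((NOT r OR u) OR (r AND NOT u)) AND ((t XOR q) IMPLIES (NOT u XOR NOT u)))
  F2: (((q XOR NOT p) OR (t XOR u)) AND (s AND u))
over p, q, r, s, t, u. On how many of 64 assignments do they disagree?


F1 = (((NOT r OR u) OR (r AND NOT u)) AND ((t XOR q) IMPLIES (NOT u XOR NOT u)))
F2 = (((q XOR NOT p) OR (t XOR u)) AND (s AND u))
Evaluate both on each of 64 rows (bits = p,q,r,s,t,u):
  row 0 [000000]: F1=1 F2=0 (differ) -> 1
  row 1 [000001]: F1=1 F2=0 (differ) -> 1
  row 2 [000010]: F1=0 F2=0 -> 0
  row 3 [000011]: F1=0 F2=0 -> 0
  row 4 [000100]: F1=1 F2=0 (differ) -> 1
  (every remaining row is evaluated the same way; all 64 results are listed next)
Full result column, 8 rows per line (p,q,r fixed per line; s,t,u runs 000..111 left to right):
  rows 0-7 [p,q,r=000]: 11001001  (ones: 4)
  rows 8-15 [p,q,r=001]: 11001001  (ones: 4)
  rows 16-23 [p,q,r=010]: 00110111  (ones: 5)
  rows 24-31 [p,q,r=011]: 00110111  (ones: 5)
  rows 32-39 [p,q,r=100]: 11001000  (ones: 3)
  rows 40-47 [p,q,r=101]: 11001000  (ones: 3)
  rows 48-55 [p,q,r=110]: 00110110  (ones: 4)
  rows 56-63 [p,q,r=111]: 00110110  (ones: 4)
Disagreements = 4+4+5+5+3+3+4+4 = 32

32


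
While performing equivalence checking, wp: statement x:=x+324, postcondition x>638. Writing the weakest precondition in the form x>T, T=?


Formula: wp(x:=E, P) = P[E/x] (substitute E for x in postcondition)
Step 1: Postcondition: x>638
Step 2: Substitute x+324 for x: x+324>638
Step 3: Solve for x: x > 638-324 = 314

314


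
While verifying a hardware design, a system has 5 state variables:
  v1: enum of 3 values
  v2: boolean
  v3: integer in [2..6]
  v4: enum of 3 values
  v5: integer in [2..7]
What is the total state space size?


State space = product of domain sizes of all variables.
Domain sizes:
  v1 (enum of 3 values): 3
  v2 (boolean): 2
  v3 (integer in [2..6]): 5
  v4 (enum of 3 values): 3
  v5 (integer in [2..7]): 6
Product = 3 * 2 * 5 * 3 * 6 = 540

540


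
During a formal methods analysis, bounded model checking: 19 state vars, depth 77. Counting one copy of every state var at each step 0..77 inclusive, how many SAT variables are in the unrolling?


BMC unrolls to depth k, creating one copy of each state var for steps 0..k.
Step count = 77 + 1 = 78 (steps 0 through 77)
Vars per step = 19
Total = 19 * 78 = 1482

1482
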